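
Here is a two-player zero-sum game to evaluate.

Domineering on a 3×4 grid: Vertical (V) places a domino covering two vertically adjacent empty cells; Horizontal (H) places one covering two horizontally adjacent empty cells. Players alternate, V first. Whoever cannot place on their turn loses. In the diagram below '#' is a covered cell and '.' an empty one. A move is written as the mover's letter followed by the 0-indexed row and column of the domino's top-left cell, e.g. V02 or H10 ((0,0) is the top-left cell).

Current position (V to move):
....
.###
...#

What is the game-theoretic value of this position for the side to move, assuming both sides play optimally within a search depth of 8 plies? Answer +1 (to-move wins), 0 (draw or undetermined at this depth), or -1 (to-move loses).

[..../.###/...#] V move#1: V00:-1/#.../####/...#*, V10:-1/..../####/#..#
[#.../####/...#] H move#2: H01:+1/###./####/...#*, H02:+1/#.##/####/...#, H20:+1/#.../####/##.#, H21:+1/#.../####/.###
[###./####/...#] end (terminal -1, V#3); searched ..../.###/...# to 8

value(..../.###/...#, V) = -1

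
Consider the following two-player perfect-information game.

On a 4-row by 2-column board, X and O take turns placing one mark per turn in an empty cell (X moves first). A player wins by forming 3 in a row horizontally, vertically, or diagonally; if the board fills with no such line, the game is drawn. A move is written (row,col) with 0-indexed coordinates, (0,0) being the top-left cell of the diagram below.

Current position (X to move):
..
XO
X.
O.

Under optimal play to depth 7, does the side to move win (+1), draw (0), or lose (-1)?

[../XO/X./O.] X move#1: (0,0):+1/X./XO/X./O.*, (0,1):+0/.X/XO/X./O., (2,1):+0/../XO/XX/O., (3,1):+0/../XO/X./OX
[X./XO/X./O.] end (terminal -1, O#2); searched ../XO/X./O. to 7

value(../XO/X./O., X) = +1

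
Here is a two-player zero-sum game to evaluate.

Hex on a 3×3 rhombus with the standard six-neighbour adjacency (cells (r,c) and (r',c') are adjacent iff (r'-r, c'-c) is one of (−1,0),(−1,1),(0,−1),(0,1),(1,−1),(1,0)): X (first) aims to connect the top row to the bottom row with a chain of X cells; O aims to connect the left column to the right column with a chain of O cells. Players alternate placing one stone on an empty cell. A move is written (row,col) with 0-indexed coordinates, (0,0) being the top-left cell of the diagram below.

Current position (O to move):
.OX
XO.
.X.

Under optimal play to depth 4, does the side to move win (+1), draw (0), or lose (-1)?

value(.OX/XO./.X., O) = +1

ply 1, O at .OX/XO./.X. | (0,0)=-1→OOX/XO./.X.; (1,2)=+1→.OX/XOO/.X.*; (2,0)=-1→.OX/XO./OX.; (2,2)=-1→.OX/XO./.XO
ply 2, X at .OX/XOO/.X. | (0,0)=-1→XOX/XOO/.X.*; (2,0)=-1→.OX/XOO/XX.; (2,2)=-1→.OX/XOO/.XX
ply 3, O at XOX/XOO/.X. | (2,0)=+1→XOX/XOO/OX.*; (2,2)=-1→XOX/XOO/.XO
ply 4: XOX/XOO/OX. is terminal -1 (X); from .OX/XO./.X. depth 4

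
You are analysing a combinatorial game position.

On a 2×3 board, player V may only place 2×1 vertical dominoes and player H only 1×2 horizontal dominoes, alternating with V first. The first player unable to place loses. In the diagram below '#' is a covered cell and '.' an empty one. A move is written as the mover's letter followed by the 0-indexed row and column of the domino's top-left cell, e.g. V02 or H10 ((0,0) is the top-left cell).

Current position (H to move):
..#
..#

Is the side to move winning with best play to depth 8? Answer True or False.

H winning at [..#/..#]: True

[..#/..#] H move#1: H00:+1/###/..#*, H10:+1/..#/###
[###/..#] end (terminal -1, V#2); searched ..#/..# to 8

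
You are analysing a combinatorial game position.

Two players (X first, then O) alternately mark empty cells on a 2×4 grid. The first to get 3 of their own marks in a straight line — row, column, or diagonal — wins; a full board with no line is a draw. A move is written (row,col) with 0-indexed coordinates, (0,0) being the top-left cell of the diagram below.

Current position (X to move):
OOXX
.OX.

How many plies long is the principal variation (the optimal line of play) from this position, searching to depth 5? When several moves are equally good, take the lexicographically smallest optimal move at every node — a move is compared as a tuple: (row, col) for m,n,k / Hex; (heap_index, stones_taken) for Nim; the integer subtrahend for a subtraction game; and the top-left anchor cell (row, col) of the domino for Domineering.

[OOXX/.OX.] X move#1: (1,0):+0/OOXX/XOX.*, (1,3):+0/OOXX/.OXX
[OOXX/XOX.] O move#2: (1,3):+0/OOXX/XOXO*
[OOXX/XOXO] end (terminal +0, X#3); searched OOXX/.OX. to 5

PV length from [OOXX/.OX.]: 2 plies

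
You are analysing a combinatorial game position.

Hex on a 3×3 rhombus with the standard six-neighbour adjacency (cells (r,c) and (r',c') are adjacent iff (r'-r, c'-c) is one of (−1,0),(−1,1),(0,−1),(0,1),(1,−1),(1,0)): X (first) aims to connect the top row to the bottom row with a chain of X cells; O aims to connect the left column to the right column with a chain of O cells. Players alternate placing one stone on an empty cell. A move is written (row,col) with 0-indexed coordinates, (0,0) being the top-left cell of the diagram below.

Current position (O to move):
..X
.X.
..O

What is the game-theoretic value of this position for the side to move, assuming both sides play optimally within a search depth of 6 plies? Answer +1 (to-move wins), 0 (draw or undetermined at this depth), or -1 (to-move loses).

value(..X/.X./..O, O) = -1

ply 1, O at ..X/.X./..O | (0,0)=-1→O.X/.X./..O*; (0,1)=-1→.OX/.X./..O; (1,0)=-1→..X/OX./..O; (1,2)=-1→..X/.XO/..O; (2,0)=-1→..X/.X./O.O; (2,1)=-1→..X/.X./.OO
ply 2, X at O.X/.X./..O | (0,1)=+1→OXX/.X./..O*; (1,0)=+1→O.X/XX./..O; (1,2)=+1→O.X/.XX/..O; (2,0)=+1→O.X/.X./X.O; (2,1)=+1→O.X/.X./.XO
ply 3, O at OXX/.X./..O | (1,0)=-1→OXX/OX./..O*; (1,2)=-1→OXX/.XO/..O; (2,0)=-1→OXX/.X./O.O; (2,1)=-1→OXX/.X./.OO
ply 4, X at OXX/OX./..O | (1,2)=+1→OXX/OXX/..O*; (2,0)=+1→OXX/OX./X.O; (2,1)=+1→OXX/OX./.XO
ply 5, O at OXX/OXX/..O | (2,0)=-1→OXX/OXX/O.O*; (2,1)=-1→OXX/OXX/.OO
ply 6, X at OXX/OXX/O.O | (2,1)=+1→OXX/OXX/OXO*
ply 7: OXX/OXX/OXO is terminal -1 (O); from ..X/.X./..O depth 6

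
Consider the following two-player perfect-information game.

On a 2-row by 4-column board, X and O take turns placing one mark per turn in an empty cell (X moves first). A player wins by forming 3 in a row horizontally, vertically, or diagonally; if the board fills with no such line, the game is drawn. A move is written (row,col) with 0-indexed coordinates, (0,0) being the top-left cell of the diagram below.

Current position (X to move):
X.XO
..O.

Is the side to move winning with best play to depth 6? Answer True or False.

p1 X@[X.XO/..O.]: (0,1)[XXXO/..O.]+1* (1,0)[X.XO/X.O.]+0 (1,1)[X.XO/.XO.]+0 (1,3)[X.XO/..OX]+0
p2 O@[XXXO/..O.] terminal -1; root [X.XO/..O.] d6

X winning at [X.XO/..O.]: True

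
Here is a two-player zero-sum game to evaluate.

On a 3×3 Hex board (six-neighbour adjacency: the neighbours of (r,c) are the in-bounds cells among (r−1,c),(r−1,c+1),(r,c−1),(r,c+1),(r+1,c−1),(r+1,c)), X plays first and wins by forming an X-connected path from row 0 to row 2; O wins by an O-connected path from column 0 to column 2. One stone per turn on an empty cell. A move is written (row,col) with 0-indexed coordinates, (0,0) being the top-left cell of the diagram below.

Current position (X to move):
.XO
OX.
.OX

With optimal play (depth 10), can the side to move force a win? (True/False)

X winning at [.XO/OX./.OX]: True

p1 X@[.XO/OX./.OX]: (0,0)[XXO/OX./.OX]+1* (1,2)[.XO/OXX/.OX]+1 (2,0)[.XO/OX./XOX]+1
p2 O@[XXO/OX./.OX]: (1,2)[XXO/OXO/.OX]-1* (2,0)[XXO/OX./OOX]-1
p3 X@[XXO/OXO/.OX]: (2,0)[XXO/OXO/XOX]+1*
p4 O@[XXO/OXO/XOX] terminal -1; root [.XO/OX./.OX] d10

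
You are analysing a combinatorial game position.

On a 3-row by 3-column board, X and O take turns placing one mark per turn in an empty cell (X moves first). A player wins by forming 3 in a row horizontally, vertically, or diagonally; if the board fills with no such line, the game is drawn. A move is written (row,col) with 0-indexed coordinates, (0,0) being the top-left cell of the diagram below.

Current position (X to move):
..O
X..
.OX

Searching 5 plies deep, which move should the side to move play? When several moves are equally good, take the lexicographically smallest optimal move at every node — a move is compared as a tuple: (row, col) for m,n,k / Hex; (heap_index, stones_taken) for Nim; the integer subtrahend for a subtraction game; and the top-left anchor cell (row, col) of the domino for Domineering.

p1 X@[..O/X../.OX]: (0,0)[X.O/X../.OX]+1* (0,1)[.XO/X../.OX]+0 (1,1)[..O/XX./.OX]+1 (1,2)[..O/X.X/.OX]-1 (2,0)[..O/X../XOX]+0
p2 O@[X.O/X../.OX]: (0,1)[XOO/X../.OX]-1* (1,1)[X.O/XO./.OX]-1 (1,2)[X.O/X.O/.OX]-1 (2,0)[X.O/X../OOX]-1
p3 X@[XOO/X../.OX]: (1,1)[XOO/XX./.OX]+1* (1,2)[XOO/X.X/.OX]-1 (2,0)[XOO/X../XOX]+1
p4 O@[XOO/XX./.OX] terminal -1; root [..O/X../.OX] d5

X's best at [..O/X../.OX]: (0,0)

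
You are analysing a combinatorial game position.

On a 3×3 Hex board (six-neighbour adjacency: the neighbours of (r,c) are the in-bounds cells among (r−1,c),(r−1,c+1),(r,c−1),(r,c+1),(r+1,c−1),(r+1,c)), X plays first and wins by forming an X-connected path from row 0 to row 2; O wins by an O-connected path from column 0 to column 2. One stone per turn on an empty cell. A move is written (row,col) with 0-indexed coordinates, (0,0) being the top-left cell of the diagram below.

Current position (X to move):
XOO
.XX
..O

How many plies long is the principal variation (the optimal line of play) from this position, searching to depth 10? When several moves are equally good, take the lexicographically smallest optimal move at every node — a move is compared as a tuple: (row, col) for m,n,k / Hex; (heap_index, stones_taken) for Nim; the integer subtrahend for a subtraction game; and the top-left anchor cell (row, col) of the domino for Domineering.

PV length from [XOO/.XX/..O]: 3 plies

[XOO/.XX/..O] X move#1: (1,0):+1/XOO/XXX/..O*, (2,0):-1/XOO/.XX/X.O, (2,1):-1/XOO/.XX/.XO
[XOO/XXX/..O] O move#2: (2,0):-1/XOO/XXX/O.O*, (2,1):-1/XOO/XXX/.OO
[XOO/XXX/O.O] X move#3: (2,1):+1/XOO/XXX/OXO*
[XOO/XXX/OXO] end (terminal -1, O#4); searched XOO/.XX/..O to 10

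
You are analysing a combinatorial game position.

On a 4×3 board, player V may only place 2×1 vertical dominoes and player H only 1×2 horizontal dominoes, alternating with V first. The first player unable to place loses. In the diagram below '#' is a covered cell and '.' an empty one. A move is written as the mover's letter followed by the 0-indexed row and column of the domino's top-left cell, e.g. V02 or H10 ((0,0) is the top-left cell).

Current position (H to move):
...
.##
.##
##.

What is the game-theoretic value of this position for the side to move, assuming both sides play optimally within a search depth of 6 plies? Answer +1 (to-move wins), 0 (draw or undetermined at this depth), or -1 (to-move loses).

value(.../.##/.##/##., H) = -1

p1 H@[.../.##/.##/##.]: H00[##./.##/.##/##.]-1* H01[.##/.##/.##/##.]-1
p2 V@[##./.##/.##/##.]: V10[##./###/###/##.]+1*
p3 H@[##./###/###/##.] terminal -1; root [.../.##/.##/##.] d6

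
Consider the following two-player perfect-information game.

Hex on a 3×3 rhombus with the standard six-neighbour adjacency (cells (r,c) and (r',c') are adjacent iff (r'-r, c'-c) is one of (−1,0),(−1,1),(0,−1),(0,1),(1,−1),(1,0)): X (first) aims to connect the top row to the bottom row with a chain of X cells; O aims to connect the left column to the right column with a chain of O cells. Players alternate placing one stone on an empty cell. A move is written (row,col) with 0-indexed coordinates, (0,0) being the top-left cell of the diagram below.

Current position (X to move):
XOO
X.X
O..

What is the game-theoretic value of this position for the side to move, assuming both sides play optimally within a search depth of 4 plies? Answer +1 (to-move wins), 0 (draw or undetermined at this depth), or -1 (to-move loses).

ply 1, X at XOO/X.X/O.. | (1,1)=+1→XOO/XXX/O..*; (2,1)=-1→XOO/X.X/OX.; (2,2)=-1→XOO/X.X/O.X
ply 2, O at XOO/XXX/O.. | (2,1)=-1→XOO/XXX/OO.*; (2,2)=-1→XOO/XXX/O.O
ply 3, X at XOO/XXX/OO. | (2,2)=+1→XOO/XXX/OOX*
ply 4: XOO/XXX/OOX is terminal -1 (O); from XOO/X.X/O.. depth 4

value(XOO/X.X/O.., X) = +1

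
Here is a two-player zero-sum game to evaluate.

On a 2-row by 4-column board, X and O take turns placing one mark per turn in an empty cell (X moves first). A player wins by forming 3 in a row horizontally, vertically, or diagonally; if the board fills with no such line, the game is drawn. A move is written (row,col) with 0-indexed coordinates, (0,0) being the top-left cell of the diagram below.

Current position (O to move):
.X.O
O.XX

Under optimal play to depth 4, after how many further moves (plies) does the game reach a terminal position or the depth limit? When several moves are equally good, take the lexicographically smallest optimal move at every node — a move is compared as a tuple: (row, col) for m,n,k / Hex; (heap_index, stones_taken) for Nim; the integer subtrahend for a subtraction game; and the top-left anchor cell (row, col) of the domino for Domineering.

PV length from [.X.O/O.XX]: 3 plies

p1 O@[.X.O/O.XX]: (0,0)[OX.O/O.XX]-1 (0,2)[.XOO/O.XX]-1 (1,1)[.X.O/OOXX]+0*
p2 X@[.X.O/OOXX]: (0,0)[XX.O/OOXX]+0* (0,2)[.XXO/OOXX]+0
p3 O@[XX.O/OOXX]: (0,2)[XXOO/OOXX]+0*
p4 X@[XXOO/OOXX] terminal +0; root [.X.O/O.XX] d4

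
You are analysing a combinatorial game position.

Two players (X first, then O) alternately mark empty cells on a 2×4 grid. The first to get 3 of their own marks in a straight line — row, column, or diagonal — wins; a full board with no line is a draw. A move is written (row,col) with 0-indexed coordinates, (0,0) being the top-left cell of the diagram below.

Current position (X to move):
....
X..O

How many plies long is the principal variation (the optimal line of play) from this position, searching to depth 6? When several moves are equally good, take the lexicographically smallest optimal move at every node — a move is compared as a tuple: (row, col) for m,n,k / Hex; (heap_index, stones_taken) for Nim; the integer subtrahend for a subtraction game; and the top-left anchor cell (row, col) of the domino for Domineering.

PV length from [..../X..O]: 6 plies

p1 X@[..../X..O]: (0,0)[X.../X..O]+0* (0,1)[.X../X..O]+0 (0,2)[..X./X..O]+0 (0,3)[...X/X..O]+0 (1,1)[..../XX.O]+0 (1,2)[..../X.XO]+0
p2 O@[X.../X..O]: (0,1)[XO../X..O]+0* (0,2)[X.O./X..O]+0 (0,3)[X..O/X..O]+0 (1,1)[X.../XO.O]+0 (1,2)[X.../X.OO]+0
p3 X@[XO../X..O]: (0,2)[XOX./X..O]+0* (0,3)[XO.X/X..O]+0 (1,1)[XO../XX.O]+0 (1,2)[XO../X.XO]+0
p4 O@[XOX./X..O]: (0,3)[XOXO/X..O]+0* (1,1)[XOX./XO.O]+0 (1,2)[XOX./X.OO]+0
p5 X@[XOXO/X..O]: (1,1)[XOXO/XX.O]+0* (1,2)[XOXO/X.XO]+0
p6 O@[XOXO/XX.O]: (1,2)[XOXO/XXOO]+0*
p7 X@[XOXO/XXOO] terminal +0; root [..../X..O] d6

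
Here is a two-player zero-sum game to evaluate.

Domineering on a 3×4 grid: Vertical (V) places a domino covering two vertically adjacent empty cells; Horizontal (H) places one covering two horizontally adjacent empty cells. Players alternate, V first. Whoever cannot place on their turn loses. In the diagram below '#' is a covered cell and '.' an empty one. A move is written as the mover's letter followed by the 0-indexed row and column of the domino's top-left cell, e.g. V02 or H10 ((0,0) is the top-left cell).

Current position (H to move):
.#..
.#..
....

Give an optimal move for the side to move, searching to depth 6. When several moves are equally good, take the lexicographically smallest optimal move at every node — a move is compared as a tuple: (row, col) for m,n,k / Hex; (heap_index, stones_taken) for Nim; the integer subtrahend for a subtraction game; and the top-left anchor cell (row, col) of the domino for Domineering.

p1 H@[.#../.#../....]: H02[.###/.#../....]-1 H12[.#../.###/....]+1* H20[.#../.#../##..]-1 H21[.#../.#../.##.]-1 H22[.#../.#../..##]-1
p2 V@[.#../.###/....]: V00[##../####/....]-1* V10[.#../####/#...]-1
p3 H@[##../####/....]: H02[####/####/....]+1* H20[##../####/##..]+1 H21[##../####/.##.]+1 H22[##../####/..##]+1
p4 V@[####/####/....] terminal -1; root [.#../.#../....] d6

H's best at [.#../.#../....]: H12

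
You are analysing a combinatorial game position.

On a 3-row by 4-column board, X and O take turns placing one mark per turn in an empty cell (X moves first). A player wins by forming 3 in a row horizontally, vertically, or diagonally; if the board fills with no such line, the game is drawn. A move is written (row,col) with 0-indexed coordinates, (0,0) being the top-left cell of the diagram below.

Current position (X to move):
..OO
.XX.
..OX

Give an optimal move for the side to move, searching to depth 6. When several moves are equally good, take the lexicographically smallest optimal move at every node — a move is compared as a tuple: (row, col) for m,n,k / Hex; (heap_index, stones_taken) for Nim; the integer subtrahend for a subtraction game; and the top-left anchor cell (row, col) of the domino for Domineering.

p1 X@[..OO/.XX./..OX]: (0,0)[X.OO/.XX./..OX]-1 (0,1)[.XOO/.XX./..OX]+1* (1,0)[..OO/XXX./..OX]+1 (1,3)[..OO/.XXX/..OX]+1 (2,0)[..OO/.XX./X.OX]-1 (2,1)[..OO/.XX./.XOX]-1
p2 O@[.XOO/.XX./..OX] terminal -1; root [..OO/.XX./..OX] d6

X's best at [..OO/.XX./..OX]: (0,1)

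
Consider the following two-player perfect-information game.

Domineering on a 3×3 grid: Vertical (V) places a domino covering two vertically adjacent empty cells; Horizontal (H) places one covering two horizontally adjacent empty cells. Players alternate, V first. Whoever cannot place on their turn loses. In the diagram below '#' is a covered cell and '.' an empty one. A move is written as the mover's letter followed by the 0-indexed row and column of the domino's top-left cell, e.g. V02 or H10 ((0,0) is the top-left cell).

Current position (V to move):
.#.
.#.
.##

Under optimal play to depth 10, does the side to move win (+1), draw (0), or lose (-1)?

p1 V@[.#./.#./.##]: V00[##./##./.##]+1* V02[.##/.##/.##]+1 V10[.#./##./###]+1
p2 H@[##./##./.##] terminal -1; root [.#./.#./.##] d10

value(.#./.#./.##, V) = +1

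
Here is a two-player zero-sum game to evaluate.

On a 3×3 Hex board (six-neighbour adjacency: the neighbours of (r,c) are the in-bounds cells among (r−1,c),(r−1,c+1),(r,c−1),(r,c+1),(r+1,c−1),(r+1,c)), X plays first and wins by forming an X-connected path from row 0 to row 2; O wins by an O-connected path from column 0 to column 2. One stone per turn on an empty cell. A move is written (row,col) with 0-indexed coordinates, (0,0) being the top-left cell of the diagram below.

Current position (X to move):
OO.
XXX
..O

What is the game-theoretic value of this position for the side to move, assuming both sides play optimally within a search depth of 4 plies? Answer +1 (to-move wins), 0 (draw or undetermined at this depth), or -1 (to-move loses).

value(OO./XXX/..O, X) = +1

[OO./XXX/..O] X move#1: (0,2):+1/OOX/XXX/..O*, (2,0):-1/OO./XXX/X.O, (2,1):-1/OO./XXX/.XO
[OOX/XXX/..O] O move#2: (2,0):-1/OOX/XXX/O.O*, (2,1):-1/OOX/XXX/.OO
[OOX/XXX/O.O] X move#3: (2,1):+1/OOX/XXX/OXO*
[OOX/XXX/OXO] end (terminal -1, O#4); searched OO./XXX/..O to 4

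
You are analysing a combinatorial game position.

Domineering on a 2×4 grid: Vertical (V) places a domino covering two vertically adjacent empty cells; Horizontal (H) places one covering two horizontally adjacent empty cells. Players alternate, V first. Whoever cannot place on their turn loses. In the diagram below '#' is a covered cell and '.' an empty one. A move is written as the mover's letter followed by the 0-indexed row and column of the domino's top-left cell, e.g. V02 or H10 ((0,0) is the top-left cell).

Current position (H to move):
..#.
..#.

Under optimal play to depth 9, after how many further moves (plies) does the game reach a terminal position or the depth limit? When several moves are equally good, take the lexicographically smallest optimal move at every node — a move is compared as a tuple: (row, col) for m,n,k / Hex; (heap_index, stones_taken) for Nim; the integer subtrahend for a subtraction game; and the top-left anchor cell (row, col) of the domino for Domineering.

PV length from [..#./..#.]: 3 plies

p1 H@[..#./..#.]: H00[###./..#.]+1* H10[..#./###.]+1
p2 V@[###./..#.]: V03[####/..##]-1*
p3 H@[####/..##]: H10[####/####]+1*
p4 V@[####/####] terminal -1; root [..#./..#.] d9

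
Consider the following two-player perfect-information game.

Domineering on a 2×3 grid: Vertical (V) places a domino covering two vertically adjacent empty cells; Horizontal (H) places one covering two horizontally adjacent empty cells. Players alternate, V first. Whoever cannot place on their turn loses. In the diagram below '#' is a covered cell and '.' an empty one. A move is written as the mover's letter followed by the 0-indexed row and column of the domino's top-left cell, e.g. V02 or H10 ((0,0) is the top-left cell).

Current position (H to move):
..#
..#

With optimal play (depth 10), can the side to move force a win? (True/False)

ply 1, H at ..#/..# | H00=+1→###/..#*; H10=+1→..#/###
ply 2: ###/..# is terminal -1 (V); from ..#/..# depth 10

H winning at [..#/..#]: True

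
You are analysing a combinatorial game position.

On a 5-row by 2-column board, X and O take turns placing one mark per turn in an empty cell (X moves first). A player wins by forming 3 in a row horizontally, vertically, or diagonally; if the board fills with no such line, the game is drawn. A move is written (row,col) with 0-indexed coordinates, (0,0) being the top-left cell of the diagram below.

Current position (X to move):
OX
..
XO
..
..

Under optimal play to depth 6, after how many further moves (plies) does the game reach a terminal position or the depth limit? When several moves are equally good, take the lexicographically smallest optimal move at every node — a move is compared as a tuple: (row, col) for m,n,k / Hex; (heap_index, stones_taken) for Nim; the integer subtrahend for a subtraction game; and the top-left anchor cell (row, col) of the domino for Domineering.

p1 X@[OX/../XO/../..]: (1,0)[OX/X./XO/../..]+0 (1,1)[OX/.X/XO/../..]+0 (3,0)[OX/../XO/X./..]+1* (3,1)[OX/../XO/.X/..]+0 (4,0)[OX/../XO/../X.]+0 (4,1)[OX/../XO/../.X]+0
p2 O@[OX/../XO/X./..]: (1,0)[OX/O./XO/X./..]-1* (1,1)[OX/.O/XO/X./..]-1 (3,1)[OX/../XO/XO/..]-1 (4,0)[OX/../XO/X./O.]-1 (4,1)[OX/../XO/X./.O]-1
p3 X@[OX/O./XO/X./..]: (1,1)[OX/OX/XO/X./..]+0 (3,1)[OX/O./XO/XX/..]+0 (4,0)[OX/O./XO/X./X.]+1* (4,1)[OX/O./XO/X./.X]+0
p4 O@[OX/O./XO/X./X.] terminal -1; root [OX/../XO/../..] d6

PV length from [OX/../XO/../..]: 3 plies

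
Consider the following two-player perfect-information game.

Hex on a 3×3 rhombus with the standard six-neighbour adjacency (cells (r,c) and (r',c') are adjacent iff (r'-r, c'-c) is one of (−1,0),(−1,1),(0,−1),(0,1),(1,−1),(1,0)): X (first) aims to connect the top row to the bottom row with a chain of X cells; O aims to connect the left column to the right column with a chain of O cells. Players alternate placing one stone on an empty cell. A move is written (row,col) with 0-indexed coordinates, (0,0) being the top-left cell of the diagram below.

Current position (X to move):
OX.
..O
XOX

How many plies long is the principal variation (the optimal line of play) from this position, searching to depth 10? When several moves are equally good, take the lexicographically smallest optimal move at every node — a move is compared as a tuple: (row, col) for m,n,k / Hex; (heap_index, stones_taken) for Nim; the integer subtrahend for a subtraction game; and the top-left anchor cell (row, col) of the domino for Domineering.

ply 1, X at OX./..O/XOX | (0,2)=+1→OXX/..O/XOX*; (1,0)=+1→OX./X.O/XOX; (1,1)=+1→OX./.XO/XOX
ply 2, O at OXX/..O/XOX | (1,0)=-1→OXX/O.O/XOX*; (1,1)=-1→OXX/.OO/XOX
ply 3, X at OXX/O.O/XOX | (1,1)=+1→OXX/OXO/XOX*
ply 4: OXX/OXO/XOX is terminal -1 (O); from OX./..O/XOX depth 10

PV length from [OX./..O/XOX]: 3 plies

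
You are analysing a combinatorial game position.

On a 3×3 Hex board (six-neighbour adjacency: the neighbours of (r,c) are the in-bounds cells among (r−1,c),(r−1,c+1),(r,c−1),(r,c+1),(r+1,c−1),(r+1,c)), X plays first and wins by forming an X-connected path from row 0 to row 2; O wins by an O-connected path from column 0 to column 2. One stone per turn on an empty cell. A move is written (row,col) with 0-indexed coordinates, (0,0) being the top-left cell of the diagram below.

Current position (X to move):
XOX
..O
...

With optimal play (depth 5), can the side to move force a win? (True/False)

X winning at [XOX/..O/...]: True

ply 1, X at XOX/..O/... | (1,0)=-1→XOX/X.O/...; (1,1)=+1→XOX/.XO/...*; (2,0)=+1→XOX/..O/X..; (2,1)=-1→XOX/..O/.X.; (2,2)=-1→XOX/..O/..X
ply 2, O at XOX/.XO/... | (1,0)=-1→XOX/OXO/...*; (2,0)=-1→XOX/.XO/O..; (2,1)=-1→XOX/.XO/.O.; (2,2)=-1→XOX/.XO/..O
ply 3, X at XOX/OXO/... | (2,0)=+1→XOX/OXO/X..*; (2,1)=+1→XOX/OXO/.X.; (2,2)=+1→XOX/OXO/..X
ply 4: XOX/OXO/X.. is terminal -1 (O); from XOX/..O/... depth 5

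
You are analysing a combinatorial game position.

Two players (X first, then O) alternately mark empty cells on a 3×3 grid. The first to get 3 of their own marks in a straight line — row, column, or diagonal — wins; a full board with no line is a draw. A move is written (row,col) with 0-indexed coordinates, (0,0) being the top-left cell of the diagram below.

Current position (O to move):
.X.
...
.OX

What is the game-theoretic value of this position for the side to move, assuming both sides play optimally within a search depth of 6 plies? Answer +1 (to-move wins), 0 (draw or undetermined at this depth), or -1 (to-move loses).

[.X./.../.OX] O move#1: (0,0):+0/OX./.../.OX*, (0,2):+0/.XO/.../.OX, (1,0):-1/.X./O../.OX, (1,1):-1/.X./.O./.OX, (1,2):-1/.X./..O/.OX, (2,0):-1/.X./.../OOX
[OX./.../.OX] X move#2: (0,2):+0/OXX/.../.OX*, (1,0):+0/OX./X../.OX, (1,1):+0/OX./.X./.OX, (1,2):+0/OX./..X/.OX, (2,0):+0/OX./.../XOX
[OXX/.../.OX] O move#3: (1,0):-1/OXX/O../.OX, (1,1):-1/OXX/.O./.OX, (1,2):+0/OXX/..O/.OX*, (2,0):-1/OXX/.../OOX
[OXX/..O/.OX] X move#4: (1,0):+0/OXX/X.O/.OX*, (1,1):+0/OXX/.XO/.OX, (2,0):+0/OXX/..O/XOX
[OXX/X.O/.OX] O move#5: (1,1):+0/OXX/XOO/.OX*, (2,0):+0/OXX/X.O/OOX
[OXX/XOO/.OX] X move#6: (2,0):+0/OXX/XOO/XOX*
[OXX/XOO/XOX] end (terminal +0, O#7); searched .X./.../.OX to 6

value(.X./.../.OX, O) = 0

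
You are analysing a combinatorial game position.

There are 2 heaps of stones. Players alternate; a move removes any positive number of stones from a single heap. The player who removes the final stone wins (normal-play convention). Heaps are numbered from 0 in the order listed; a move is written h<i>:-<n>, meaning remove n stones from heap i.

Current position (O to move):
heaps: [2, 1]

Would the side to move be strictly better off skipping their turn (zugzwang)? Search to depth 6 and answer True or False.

zugzwang((2,1), O) = False

[(2,1)] O move#1: h0:-1:+1/(1,1)*, h0:-2:-1/(0,1), h1:-1:-1/(2,0)
[(1,1)] X move#2: h0:-1:-1/(0,1)*, h1:-1:-1/(1,0)
[(0,1)] O move#3: h1:-1:+1/(0,0)*
[(0,0)] end (terminal -1, X#4); searched (2,1) to 6
pass branch (X moves first from the same position):
  | [(2,1)] X move#1: h0:-1:+1/(1,1)*, h0:-2:-1/(0,1), h1:-1:-1/(2,0)
  | [(1,1)] O move#2: h0:-1:-1/(0,1)*, h1:-1:-1/(1,0)
  | [(0,1)] X move#3: h1:-1:+1/(0,0)*
  | [(0,0)] end (terminal -1, O#4); searched (2,1) to 6
O moving scores +1; O passing scores -1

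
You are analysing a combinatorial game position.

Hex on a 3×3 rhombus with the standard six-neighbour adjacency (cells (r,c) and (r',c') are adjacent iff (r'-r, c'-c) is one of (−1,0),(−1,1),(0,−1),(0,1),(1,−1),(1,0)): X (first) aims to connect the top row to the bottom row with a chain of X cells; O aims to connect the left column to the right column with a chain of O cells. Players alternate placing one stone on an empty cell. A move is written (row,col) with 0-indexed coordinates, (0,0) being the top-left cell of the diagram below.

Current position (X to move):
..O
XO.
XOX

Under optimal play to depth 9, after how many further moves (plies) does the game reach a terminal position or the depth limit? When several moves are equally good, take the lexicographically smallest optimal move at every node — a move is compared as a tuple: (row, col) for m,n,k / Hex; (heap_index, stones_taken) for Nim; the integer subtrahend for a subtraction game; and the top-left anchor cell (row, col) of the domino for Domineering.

p1 X@[..O/XO./XOX]: (0,0)[X.O/XO./XOX]+1* (0,1)[.XO/XO./XOX]+1 (1,2)[..O/XOX/XOX]+1
p2 O@[X.O/XO./XOX] terminal -1; root [..O/XO./XOX] d9

PV length from [..O/XO./XOX]: 1 ply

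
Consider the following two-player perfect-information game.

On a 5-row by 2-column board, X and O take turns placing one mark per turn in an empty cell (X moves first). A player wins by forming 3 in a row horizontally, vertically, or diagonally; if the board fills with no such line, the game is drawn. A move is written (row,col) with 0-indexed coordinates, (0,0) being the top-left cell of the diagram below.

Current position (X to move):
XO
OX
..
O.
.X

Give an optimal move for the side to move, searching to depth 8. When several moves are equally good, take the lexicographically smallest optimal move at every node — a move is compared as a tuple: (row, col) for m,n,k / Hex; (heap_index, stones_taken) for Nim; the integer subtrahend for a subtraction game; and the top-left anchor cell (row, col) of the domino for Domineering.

X's best at [XO/OX/../O./.X]: (2,0)

[XO/OX/../O./.X] X move#1: (2,0):+0/XO/OX/X./O./.X*, (2,1):-1/XO/OX/.X/O./.X, (3,1):-1/XO/OX/../OX/.X, (4,0):-1/XO/OX/../O./XX
[XO/OX/X./O./.X] O move#2: (2,1):+0/XO/OX/XO/O./.X*, (3,1):+0/XO/OX/X./OO/.X, (4,0):+0/XO/OX/X./O./OX
[XO/OX/XO/O./.X] X move#3: (3,1):+0/XO/OX/XO/OX/.X*, (4,0):+0/XO/OX/XO/O./XX
[XO/OX/XO/OX/.X] O move#4: (4,0):+0/XO/OX/XO/OX/OX*
[XO/OX/XO/OX/OX] end (terminal +0, X#5); searched XO/OX/../O./.X to 8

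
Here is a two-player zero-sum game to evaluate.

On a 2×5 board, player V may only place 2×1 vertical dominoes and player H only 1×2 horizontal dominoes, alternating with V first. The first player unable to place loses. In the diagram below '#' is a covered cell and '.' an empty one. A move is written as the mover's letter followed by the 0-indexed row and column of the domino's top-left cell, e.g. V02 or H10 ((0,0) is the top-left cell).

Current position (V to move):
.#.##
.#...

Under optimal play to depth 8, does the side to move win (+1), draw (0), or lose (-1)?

ply 1, V at .#.##/.#... | V00=-1→##.##/##...; V02=+1→.####/.##..*
ply 2, H at .####/.##.. | H13=-1→.####/.####*
ply 3, V at .####/.#### | V00=+1→#####/#####*
ply 4: #####/##### is terminal -1 (H); from .#.##/.#... depth 8

value(.#.##/.#..., V) = +1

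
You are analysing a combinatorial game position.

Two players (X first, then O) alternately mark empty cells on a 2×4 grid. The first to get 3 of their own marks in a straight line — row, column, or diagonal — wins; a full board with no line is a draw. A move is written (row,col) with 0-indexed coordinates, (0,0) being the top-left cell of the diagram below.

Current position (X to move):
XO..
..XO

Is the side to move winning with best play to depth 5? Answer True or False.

X winning at [XO../..XO]: False

ply 1, X at XO../..XO | (0,2)=+0→XOX./..XO*; (0,3)=+0→XO.X/..XO; (1,0)=+0→XO../X.XO; (1,1)=+0→XO../.XXO
ply 2, O at XOX./..XO | (0,3)=+0→XOXO/..XO*; (1,0)=+0→XOX./O.XO; (1,1)=+0→XOX./.OXO
ply 3, X at XOXO/..XO | (1,0)=+0→XOXO/X.XO*; (1,1)=+0→XOXO/.XXO
ply 4, O at XOXO/X.XO | (1,1)=+0→XOXO/XOXO*
ply 5: XOXO/XOXO is terminal +0 (X); from XO../..XO depth 5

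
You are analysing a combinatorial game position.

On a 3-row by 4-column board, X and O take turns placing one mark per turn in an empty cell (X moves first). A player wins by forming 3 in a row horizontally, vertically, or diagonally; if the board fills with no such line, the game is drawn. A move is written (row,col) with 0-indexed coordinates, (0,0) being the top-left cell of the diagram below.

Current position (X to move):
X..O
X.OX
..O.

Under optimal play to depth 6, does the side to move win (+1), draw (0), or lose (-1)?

p1 X@[X..O/X.OX/..O.]: (0,1)[XX.O/X.OX/..O.]-1 (0,2)[X.XO/X.OX/..O.]-1 (1,1)[X..O/XXOX/..O.]-1 (2,0)[X..O/X.OX/X.O.]+1* (2,1)[X..O/X.OX/.XO.]-1 (2,3)[X..O/X.OX/..OX]-1
p2 O@[X..O/X.OX/X.O.] terminal -1; root [X..O/X.OX/..O.] d6

value(X..O/X.OX/..O., X) = +1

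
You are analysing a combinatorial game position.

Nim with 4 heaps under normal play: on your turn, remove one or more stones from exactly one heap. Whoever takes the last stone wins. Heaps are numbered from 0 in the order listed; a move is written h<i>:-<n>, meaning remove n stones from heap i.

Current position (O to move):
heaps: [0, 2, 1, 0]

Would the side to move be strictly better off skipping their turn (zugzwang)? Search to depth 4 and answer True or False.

zugzwang((0,2,1,0), O) = False

[(0,2,1,0)] O move#1: h1:-1:+1/(0,1,1,0)*, h1:-2:-1/(0,0,1,0), h2:-1:-1/(0,2,0,0)
[(0,1,1,0)] X move#2: h1:-1:-1/(0,0,1,0)*, h2:-1:-1/(0,1,0,0)
[(0,0,1,0)] O move#3: h2:-1:+1/(0,0,0,0)*
[(0,0,0,0)] end (terminal -1, X#4); searched (0,2,1,0) to 4
pass branch (X moves first from the same position):
  | [(0,2,1,0)] X move#1: h1:-1:+1/(0,1,1,0)*, h1:-2:-1/(0,0,1,0), h2:-1:-1/(0,2,0,0)
  | [(0,1,1,0)] O move#2: h1:-1:-1/(0,0,1,0)*, h2:-1:-1/(0,1,0,0)
  | [(0,0,1,0)] X move#3: h2:-1:+1/(0,0,0,0)*
  | [(0,0,0,0)] end (terminal -1, O#4); searched (0,2,1,0) to 4
O moving scores +1; O passing scores -1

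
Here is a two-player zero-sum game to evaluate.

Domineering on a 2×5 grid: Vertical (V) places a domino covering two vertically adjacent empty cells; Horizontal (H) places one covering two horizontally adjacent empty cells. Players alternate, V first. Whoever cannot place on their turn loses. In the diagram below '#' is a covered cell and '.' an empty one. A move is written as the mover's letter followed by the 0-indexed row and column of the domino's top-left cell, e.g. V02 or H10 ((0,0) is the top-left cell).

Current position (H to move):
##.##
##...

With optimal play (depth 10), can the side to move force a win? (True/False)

H winning at [##.##/##...]: True

ply 1, H at ##.##/##... | H12=+1→##.##/####.*; H13=-1→##.##/##.##
ply 2: ##.##/####. is terminal -1 (V); from ##.##/##... depth 10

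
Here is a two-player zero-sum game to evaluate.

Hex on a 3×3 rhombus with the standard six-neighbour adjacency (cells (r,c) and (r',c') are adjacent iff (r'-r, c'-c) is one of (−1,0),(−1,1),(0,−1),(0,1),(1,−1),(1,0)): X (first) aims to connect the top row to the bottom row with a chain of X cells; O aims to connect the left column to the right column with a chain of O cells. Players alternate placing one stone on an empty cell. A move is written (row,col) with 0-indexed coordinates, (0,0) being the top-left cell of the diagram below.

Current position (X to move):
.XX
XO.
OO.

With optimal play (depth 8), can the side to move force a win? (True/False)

X winning at [.XX/XO./OO.]: False

p1 X@[.XX/XO./OO.]: (0,0)[XXX/XO./OO.]-1* (1,2)[.XX/XOX/OO.]-1 (2,2)[.XX/XO./OOX]-1
p2 O@[XXX/XO./OO.]: (1,2)[XXX/XOO/OO.]+1* (2,2)[XXX/XO./OOO]+1
p3 X@[XXX/XOO/OO.] terminal -1; root [.XX/XO./OO.] d8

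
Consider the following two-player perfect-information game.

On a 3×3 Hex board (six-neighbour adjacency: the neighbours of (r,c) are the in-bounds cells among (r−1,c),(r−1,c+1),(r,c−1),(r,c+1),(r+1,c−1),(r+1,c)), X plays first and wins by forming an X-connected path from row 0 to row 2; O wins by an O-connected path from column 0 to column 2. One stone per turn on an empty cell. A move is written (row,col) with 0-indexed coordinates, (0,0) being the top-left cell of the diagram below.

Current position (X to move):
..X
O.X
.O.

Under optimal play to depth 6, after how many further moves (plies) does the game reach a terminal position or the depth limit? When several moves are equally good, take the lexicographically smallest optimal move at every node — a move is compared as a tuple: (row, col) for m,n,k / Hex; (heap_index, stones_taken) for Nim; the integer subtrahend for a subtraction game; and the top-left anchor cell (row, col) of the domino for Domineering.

ply 1, X at ..X/O.X/.O. | (0,0)=-1→X.X/O.X/.O.; (0,1)=-1→.XX/O.X/.O.; (1,1)=+1→..X/OXX/.O.*; (2,0)=+1→..X/O.X/XO.; (2,2)=+1→..X/O.X/.OX
ply 2, O at ..X/OXX/.O. | (0,0)=-1→O.X/OXX/.O.*; (0,1)=-1→.OX/OXX/.O.; (2,0)=-1→..X/OXX/OO.; (2,2)=-1→..X/OXX/.OO
ply 3, X at O.X/OXX/.O. | (0,1)=+1→OXX/OXX/.O.*; (2,0)=+1→O.X/OXX/XO.; (2,2)=+1→O.X/OXX/.OX
ply 4, O at OXX/OXX/.O. | (2,0)=-1→OXX/OXX/OO.*; (2,2)=-1→OXX/OXX/.OO
ply 5, X at OXX/OXX/OO. | (2,2)=+1→OXX/OXX/OOX*
ply 6: OXX/OXX/OOX is terminal -1 (O); from ..X/O.X/.O. depth 6

PV length from [..X/O.X/.O.]: 5 plies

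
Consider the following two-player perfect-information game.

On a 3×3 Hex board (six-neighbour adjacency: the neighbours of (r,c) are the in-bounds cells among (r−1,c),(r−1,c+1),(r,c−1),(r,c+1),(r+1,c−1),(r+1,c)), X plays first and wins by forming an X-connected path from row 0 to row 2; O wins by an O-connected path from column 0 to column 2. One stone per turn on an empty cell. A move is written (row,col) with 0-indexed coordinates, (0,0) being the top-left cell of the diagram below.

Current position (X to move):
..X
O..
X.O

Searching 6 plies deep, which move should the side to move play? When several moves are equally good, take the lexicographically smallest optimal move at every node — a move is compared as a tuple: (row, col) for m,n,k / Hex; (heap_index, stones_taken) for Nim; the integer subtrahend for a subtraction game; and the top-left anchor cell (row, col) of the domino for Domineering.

ply 1, X at ..X/O../X.O | (0,0)=-1→X.X/O../X.O; (0,1)=-1→.XX/O../X.O; (1,1)=+1→..X/OX./X.O*; (1,2)=+1→..X/O.X/X.O; (2,1)=+1→..X/O../XXO
ply 2: ..X/OX./X.O is terminal -1 (O); from ..X/O../X.O depth 6

X's best at [..X/O../X.O]: (1,1)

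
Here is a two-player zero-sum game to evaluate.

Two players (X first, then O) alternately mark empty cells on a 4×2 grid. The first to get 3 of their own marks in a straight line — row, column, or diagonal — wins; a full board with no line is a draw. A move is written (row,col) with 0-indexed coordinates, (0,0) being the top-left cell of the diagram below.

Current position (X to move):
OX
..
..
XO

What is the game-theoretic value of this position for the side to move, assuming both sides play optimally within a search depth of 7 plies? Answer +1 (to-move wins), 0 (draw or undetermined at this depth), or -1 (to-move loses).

ply 1, X at OX/../../XO | (1,0)=+0→OX/X./../XO*; (1,1)=+0→OX/.X/../XO; (2,0)=+0→OX/../X./XO; (2,1)=+0→OX/../.X/XO
ply 2, O at OX/X./../XO | (1,1)=-1→OX/XO/../XO; (2,0)=+0→OX/X./O./XO*; (2,1)=-1→OX/X./.O/XO
ply 3, X at OX/X./O./XO | (1,1)=+0→OX/XX/O./XO*; (2,1)=+0→OX/X./OX/XO
ply 4, O at OX/XX/O./XO | (2,1)=+0→OX/XX/OO/XO*
ply 5: OX/XX/OO/XO is terminal +0 (X); from OX/../../XO depth 7

value(OX/../../XO, X) = 0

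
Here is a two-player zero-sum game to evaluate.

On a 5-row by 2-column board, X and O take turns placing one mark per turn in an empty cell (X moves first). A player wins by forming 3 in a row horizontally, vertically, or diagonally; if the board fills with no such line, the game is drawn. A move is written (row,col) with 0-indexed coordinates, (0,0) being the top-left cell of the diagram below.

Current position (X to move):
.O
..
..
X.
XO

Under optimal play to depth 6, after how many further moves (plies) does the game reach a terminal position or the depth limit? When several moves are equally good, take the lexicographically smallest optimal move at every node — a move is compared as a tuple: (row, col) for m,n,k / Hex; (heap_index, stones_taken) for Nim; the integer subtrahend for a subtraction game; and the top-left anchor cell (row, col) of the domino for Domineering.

PV length from [.O/../../X./XO]: 1 ply

p1 X@[.O/../../X./XO]: (0,0)[XO/../../X./XO]+0 (1,0)[.O/X./../X./XO]+0 (1,1)[.O/.X/../X./XO]+0 (2,0)[.O/../X./X./XO]+1* (2,1)[.O/../.X/X./XO]+0 (3,1)[.O/../../XX/XO]+0
p2 O@[.O/../X./X./XO] terminal -1; root [.O/../../X./XO] d6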